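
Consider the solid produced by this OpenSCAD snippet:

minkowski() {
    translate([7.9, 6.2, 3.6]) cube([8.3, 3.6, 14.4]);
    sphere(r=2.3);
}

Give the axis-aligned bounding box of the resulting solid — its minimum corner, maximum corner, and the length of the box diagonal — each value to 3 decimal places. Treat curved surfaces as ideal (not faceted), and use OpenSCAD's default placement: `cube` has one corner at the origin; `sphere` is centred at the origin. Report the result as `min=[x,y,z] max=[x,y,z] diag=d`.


min=[5.600,3.900,1.300] max=[18.500,12.100,20.300] diag=24.385

A = translate([7.9, 6.2, 3.6]) cube([8.3, 3.6, 14.4]) → bbox [7.9,6.2,3.6] .. [16.2,9.8,18]
B = sphere(r=2.3) → bbox [-2.3,-2.3,-2.3] .. [2.3,2.3,2.3]
lo = A.lo+B.lo = [7.9-2.3, 6.2-2.3, 3.6-2.3] = [5.600,3.900,1.300]
hi = A.hi+B.hi = [16.2+2.3, 9.8+2.3, 18+2.3] = [18.500,12.100,20.300]
diag = √(12.9²+8.2²+19²) = √594.65 = 24.385


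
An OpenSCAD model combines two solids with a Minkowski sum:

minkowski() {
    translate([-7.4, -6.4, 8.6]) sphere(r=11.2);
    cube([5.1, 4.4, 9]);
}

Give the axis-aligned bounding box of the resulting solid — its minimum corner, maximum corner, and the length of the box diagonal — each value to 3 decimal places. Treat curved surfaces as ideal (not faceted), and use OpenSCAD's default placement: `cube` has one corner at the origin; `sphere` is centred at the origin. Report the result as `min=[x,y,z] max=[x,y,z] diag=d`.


A = translate([-7.4, -6.4, 8.6]) sphere(r=11.2) → bbox [-18.6,-17.6,-2.6] .. [3.8,4.8,19.8]
B = cube([5.1, 4.4, 9]) → bbox [0,0,0] .. [5.1,4.4,9]
lo = A.lo+B.lo = [-18.6+0, -17.6+0, -2.6+0] = [-18.600,-17.600,-2.600]
hi = A.hi+B.hi = [3.8+5.1, 4.8+4.4, 19.8+9] = [8.900,9.200,28.800]
diag = √(27.5²+26.8²+31.4²) = √2460.45 = 49.603

min=[-18.600,-17.600,-2.600] max=[8.900,9.200,28.800] diag=49.603


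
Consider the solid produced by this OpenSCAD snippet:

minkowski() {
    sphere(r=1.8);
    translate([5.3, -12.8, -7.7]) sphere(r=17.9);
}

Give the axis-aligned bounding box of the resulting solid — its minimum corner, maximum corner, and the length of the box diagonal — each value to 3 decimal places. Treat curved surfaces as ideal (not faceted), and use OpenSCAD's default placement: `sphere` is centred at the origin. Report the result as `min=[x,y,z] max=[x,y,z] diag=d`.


min=[-14.400,-32.500,-27.400] max=[25.000,6.900,12.000] diag=68.243

A = translate([5.3, -12.8, -7.7]) sphere(r=17.9) → bbox [-12.6,-30.7,-25.6] .. [23.2,5.1,10.2]
B = sphere(r=1.8) → bbox [-1.8,-1.8,-1.8] .. [1.8,1.8,1.8]
lo = A.lo+B.lo = [-12.6-1.8, -30.7-1.8, -25.6-1.8] = [-14.400,-32.500,-27.400]
hi = A.hi+B.hi = [23.2+1.8, 5.1+1.8, 10.2+1.8] = [25.000,6.900,12.000]
diag = √(39.4²+39.4²+39.4²) = √4657.08 = 68.243


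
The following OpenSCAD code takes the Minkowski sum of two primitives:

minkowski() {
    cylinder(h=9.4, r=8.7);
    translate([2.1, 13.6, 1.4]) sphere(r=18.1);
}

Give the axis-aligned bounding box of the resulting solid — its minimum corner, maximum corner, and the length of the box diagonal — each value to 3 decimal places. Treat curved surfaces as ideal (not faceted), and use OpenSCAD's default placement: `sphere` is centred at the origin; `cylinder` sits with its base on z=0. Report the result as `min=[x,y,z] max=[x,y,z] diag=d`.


A = translate([2.1, 13.6, 1.4]) sphere(r=18.1) → bbox [-16,-4.5,-16.7] .. [20.2,31.7,19.5]
B = cylinder(h=9.4, r=8.7) → bbox [-8.7,-8.7,0] .. [8.7,8.7,9.4]
lo = A.lo+B.lo = [-16-8.7, -4.5-8.7, -16.7+0] = [-24.700,-13.200,-16.700]
hi = A.hi+B.hi = [20.2+8.7, 31.7+8.7, 19.5+9.4] = [28.900,40.400,28.900]
diag = √(53.6²+53.6²+45.6²) = √7825.28 = 88.461

min=[-24.700,-13.200,-16.700] max=[28.900,40.400,28.900] diag=88.461


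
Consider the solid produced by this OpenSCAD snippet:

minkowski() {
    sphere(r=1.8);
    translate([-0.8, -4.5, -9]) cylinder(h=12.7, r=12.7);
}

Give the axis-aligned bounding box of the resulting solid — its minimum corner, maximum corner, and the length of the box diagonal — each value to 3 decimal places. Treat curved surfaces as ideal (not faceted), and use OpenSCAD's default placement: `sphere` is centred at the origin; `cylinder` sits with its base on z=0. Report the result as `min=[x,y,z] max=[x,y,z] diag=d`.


A = translate([-0.8, -4.5, -9]) cylinder(h=12.7, r=12.7) → bbox [-13.5,-17.2,-9] .. [11.9,8.2,3.7]
B = sphere(r=1.8) → bbox [-1.8,-1.8,-1.8] .. [1.8,1.8,1.8]
lo = A.lo+B.lo = [-13.5-1.8, -17.2-1.8, -9-1.8] = [-15.300,-19.000,-10.800]
hi = A.hi+B.hi = [11.9+1.8, 8.2+1.8, 3.7+1.8] = [13.700,10.000,5.500]
diag = √(29²+29²+16.3²) = √1947.69 = 44.133

min=[-15.300,-19.000,-10.800] max=[13.700,10.000,5.500] diag=44.133


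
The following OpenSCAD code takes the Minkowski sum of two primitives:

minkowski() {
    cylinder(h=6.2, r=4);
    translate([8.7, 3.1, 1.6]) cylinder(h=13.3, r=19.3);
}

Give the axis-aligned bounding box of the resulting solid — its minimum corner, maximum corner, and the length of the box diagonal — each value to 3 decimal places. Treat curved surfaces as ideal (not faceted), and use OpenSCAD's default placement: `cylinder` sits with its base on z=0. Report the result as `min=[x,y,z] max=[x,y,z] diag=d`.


A = translate([8.7, 3.1, 1.6]) cylinder(h=13.3, r=19.3) → bbox [-10.6,-16.2,1.6] .. [28,22.4,14.9]
B = cylinder(h=6.2, r=4) → bbox [-4,-4,0] .. [4,4,6.2]
lo = A.lo+B.lo = [-10.6-4, -16.2-4, 1.6+0] = [-14.600,-20.200,1.600]
hi = A.hi+B.hi = [28+4, 22.4+4, 14.9+6.2] = [32.000,26.400,21.100]
diag = √(46.6²+46.6²+19.5²) = √4723.37 = 68.727

min=[-14.600,-20.200,1.600] max=[32.000,26.400,21.100] diag=68.727


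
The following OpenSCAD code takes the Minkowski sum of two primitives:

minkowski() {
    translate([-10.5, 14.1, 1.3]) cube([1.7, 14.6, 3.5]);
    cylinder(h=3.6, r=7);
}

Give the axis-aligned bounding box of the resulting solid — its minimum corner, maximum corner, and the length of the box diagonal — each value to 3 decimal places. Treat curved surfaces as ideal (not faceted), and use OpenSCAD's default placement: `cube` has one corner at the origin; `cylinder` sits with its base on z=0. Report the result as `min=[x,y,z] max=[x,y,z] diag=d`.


min=[-17.500,7.100,1.300] max=[-1.800,35.700,8.400] diag=33.390

A = translate([-10.5, 14.1, 1.3]) cube([1.7, 14.6, 3.5]) → bbox [-10.5,14.1,1.3] .. [-8.8,28.7,4.8]
B = cylinder(h=3.6, r=7) → bbox [-7,-7,0] .. [7,7,3.6]
lo = A.lo+B.lo = [-10.5-7, 14.1-7, 1.3+0] = [-17.500,7.100,1.300]
hi = A.hi+B.hi = [-8.8+7, 28.7+7, 4.8+3.6] = [-1.800,35.700,8.400]
diag = √(15.7²+28.6²+7.1²) = √1114.86 = 33.390


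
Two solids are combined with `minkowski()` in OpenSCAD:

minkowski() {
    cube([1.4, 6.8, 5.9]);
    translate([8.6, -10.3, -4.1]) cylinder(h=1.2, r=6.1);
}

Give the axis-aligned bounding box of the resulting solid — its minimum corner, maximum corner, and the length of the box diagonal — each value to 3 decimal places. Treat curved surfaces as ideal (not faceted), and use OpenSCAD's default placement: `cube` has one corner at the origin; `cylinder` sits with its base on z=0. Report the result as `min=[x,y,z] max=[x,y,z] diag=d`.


min=[2.500,-16.400,-4.100] max=[16.100,2.600,3.000] diag=24.421

A = translate([8.6, -10.3, -4.1]) cylinder(h=1.2, r=6.1) → bbox [2.5,-16.4,-4.1] .. [14.7,-4.2,-2.9]
B = cube([1.4, 6.8, 5.9]) → bbox [0,0,0] .. [1.4,6.8,5.9]
lo = A.lo+B.lo = [2.5+0, -16.4+0, -4.1+0] = [2.500,-16.400,-4.100]
hi = A.hi+B.hi = [14.7+1.4, -4.2+6.8, -2.9+5.9] = [16.100,2.600,3.000]
diag = √(13.6²+19²+7.1²) = √596.37 = 24.421


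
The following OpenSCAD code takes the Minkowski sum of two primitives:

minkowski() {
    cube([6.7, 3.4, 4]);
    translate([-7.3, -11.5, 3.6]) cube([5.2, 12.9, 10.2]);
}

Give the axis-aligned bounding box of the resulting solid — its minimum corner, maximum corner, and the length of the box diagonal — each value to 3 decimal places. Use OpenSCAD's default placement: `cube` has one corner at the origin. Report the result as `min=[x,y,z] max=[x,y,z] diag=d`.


A = translate([-7.3, -11.5, 3.6]) cube([5.2, 12.9, 10.2]) → bbox [-7.3,-11.5,3.6] .. [-2.1,1.4,13.8]
B = cube([6.7, 3.4, 4]) → bbox [0,0,0] .. [6.7,3.4,4]
lo = A.lo+B.lo = [-7.3+0, -11.5+0, 3.6+0] = [-7.300,-11.500,3.600]
hi = A.hi+B.hi = [-2.1+6.7, 1.4+3.4, 13.8+4] = [4.600,4.800,17.800]
diag = √(11.9²+16.3²+14.2²) = √608.94 = 24.677

min=[-7.300,-11.500,3.600] max=[4.600,4.800,17.800] diag=24.677


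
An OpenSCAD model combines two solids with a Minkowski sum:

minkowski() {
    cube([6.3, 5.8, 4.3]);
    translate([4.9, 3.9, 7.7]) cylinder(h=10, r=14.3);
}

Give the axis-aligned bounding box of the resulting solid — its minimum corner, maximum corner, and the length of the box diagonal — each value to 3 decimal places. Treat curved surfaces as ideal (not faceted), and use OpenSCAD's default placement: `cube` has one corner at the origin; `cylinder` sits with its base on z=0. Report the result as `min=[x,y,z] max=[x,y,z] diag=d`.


min=[-9.400,-10.400,7.700] max=[25.500,24.000,22.000] diag=51.048

A = translate([4.9, 3.9, 7.7]) cylinder(h=10, r=14.3) → bbox [-9.4,-10.4,7.7] .. [19.2,18.2,17.7]
B = cube([6.3, 5.8, 4.3]) → bbox [0,0,0] .. [6.3,5.8,4.3]
lo = A.lo+B.lo = [-9.4+0, -10.4+0, 7.7+0] = [-9.400,-10.400,7.700]
hi = A.hi+B.hi = [19.2+6.3, 18.2+5.8, 17.7+4.3] = [25.500,24.000,22.000]
diag = √(34.9²+34.4²+14.3²) = √2605.86 = 51.048


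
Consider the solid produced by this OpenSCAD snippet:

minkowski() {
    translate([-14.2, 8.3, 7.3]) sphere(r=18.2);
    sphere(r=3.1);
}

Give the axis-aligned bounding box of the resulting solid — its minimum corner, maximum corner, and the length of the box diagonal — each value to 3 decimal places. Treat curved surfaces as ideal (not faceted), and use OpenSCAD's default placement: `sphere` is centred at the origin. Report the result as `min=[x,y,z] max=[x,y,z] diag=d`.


A = translate([-14.2, 8.3, 7.3]) sphere(r=18.2) → bbox [-32.4,-9.9,-10.9] .. [4,26.5,25.5]
B = sphere(r=3.1) → bbox [-3.1,-3.1,-3.1] .. [3.1,3.1,3.1]
lo = A.lo+B.lo = [-32.4-3.1, -9.9-3.1, -10.9-3.1] = [-35.500,-13.000,-14.000]
hi = A.hi+B.hi = [4+3.1, 26.5+3.1, 25.5+3.1] = [7.100,29.600,28.600]
diag = √(42.6²+42.6²+42.6²) = √5444.28 = 73.785

min=[-35.500,-13.000,-14.000] max=[7.100,29.600,28.600] diag=73.785


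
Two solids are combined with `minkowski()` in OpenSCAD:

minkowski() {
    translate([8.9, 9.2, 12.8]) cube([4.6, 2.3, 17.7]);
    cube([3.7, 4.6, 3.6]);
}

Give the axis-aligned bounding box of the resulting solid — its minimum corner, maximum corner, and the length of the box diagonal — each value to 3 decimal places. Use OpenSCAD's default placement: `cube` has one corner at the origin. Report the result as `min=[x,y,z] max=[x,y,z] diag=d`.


A = translate([8.9, 9.2, 12.8]) cube([4.6, 2.3, 17.7]) → bbox [8.9,9.2,12.8] .. [13.5,11.5,30.5]
B = cube([3.7, 4.6, 3.6]) → bbox [0,0,0] .. [3.7,4.6,3.6]
lo = A.lo+B.lo = [8.9+0, 9.2+0, 12.8+0] = [8.900,9.200,12.800]
hi = A.hi+B.hi = [13.5+3.7, 11.5+4.6, 30.5+3.6] = [17.200,16.100,34.100]
diag = √(8.3²+6.9²+21.3²) = √570.19 = 23.879

min=[8.900,9.200,12.800] max=[17.200,16.100,34.100] diag=23.879


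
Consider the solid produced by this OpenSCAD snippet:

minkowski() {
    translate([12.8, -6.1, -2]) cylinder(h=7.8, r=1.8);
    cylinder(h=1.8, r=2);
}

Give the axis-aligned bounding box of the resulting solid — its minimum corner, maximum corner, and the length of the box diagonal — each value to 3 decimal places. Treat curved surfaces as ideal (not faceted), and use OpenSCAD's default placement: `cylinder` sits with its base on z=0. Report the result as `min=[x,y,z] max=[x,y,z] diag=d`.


min=[9.000,-9.900,-2.000] max=[16.600,-2.300,7.600] diag=14.411

A = translate([12.8, -6.1, -2]) cylinder(h=7.8, r=1.8) → bbox [11,-7.9,-2] .. [14.6,-4.3,5.8]
B = cylinder(h=1.8, r=2) → bbox [-2,-2,0] .. [2,2,1.8]
lo = A.lo+B.lo = [11-2, -7.9-2, -2+0] = [9.000,-9.900,-2.000]
hi = A.hi+B.hi = [14.6+2, -4.3+2, 5.8+1.8] = [16.600,-2.300,7.600]
diag = √(7.6²+7.6²+9.6²) = √207.68 = 14.411


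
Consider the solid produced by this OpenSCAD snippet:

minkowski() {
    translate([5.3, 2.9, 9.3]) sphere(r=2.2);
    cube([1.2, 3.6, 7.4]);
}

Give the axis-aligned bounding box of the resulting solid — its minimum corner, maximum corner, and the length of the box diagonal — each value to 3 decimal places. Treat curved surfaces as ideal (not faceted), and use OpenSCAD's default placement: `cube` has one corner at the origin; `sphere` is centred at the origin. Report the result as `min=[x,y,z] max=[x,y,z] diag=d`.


A = translate([5.3, 2.9, 9.3]) sphere(r=2.2) → bbox [3.1,0.7,7.1] .. [7.5,5.1,11.5]
B = cube([1.2, 3.6, 7.4]) → bbox [0,0,0] .. [1.2,3.6,7.4]
lo = A.lo+B.lo = [3.1+0, 0.7+0, 7.1+0] = [3.100,0.700,7.100]
hi = A.hi+B.hi = [7.5+1.2, 5.1+3.6, 11.5+7.4] = [8.700,8.700,18.900]
diag = √(5.6²+8²+11.8²) = √234.6 = 15.317

min=[3.100,0.700,7.100] max=[8.700,8.700,18.900] diag=15.317


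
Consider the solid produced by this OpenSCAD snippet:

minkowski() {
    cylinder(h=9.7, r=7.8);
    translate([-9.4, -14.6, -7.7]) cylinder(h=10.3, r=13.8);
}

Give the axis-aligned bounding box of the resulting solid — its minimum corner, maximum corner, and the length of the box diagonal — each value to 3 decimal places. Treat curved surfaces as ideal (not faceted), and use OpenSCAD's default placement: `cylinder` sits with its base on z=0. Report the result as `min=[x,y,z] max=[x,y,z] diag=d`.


min=[-31.000,-36.200,-7.700] max=[12.200,7.000,12.300] diag=64.284

A = translate([-9.4, -14.6, -7.7]) cylinder(h=10.3, r=13.8) → bbox [-23.2,-28.4,-7.7] .. [4.4,-0.8,2.6]
B = cylinder(h=9.7, r=7.8) → bbox [-7.8,-7.8,0] .. [7.8,7.8,9.7]
lo = A.lo+B.lo = [-23.2-7.8, -28.4-7.8, -7.7+0] = [-31.000,-36.200,-7.700]
hi = A.hi+B.hi = [4.4+7.8, -0.8+7.8, 2.6+9.7] = [12.200,7.000,12.300]
diag = √(43.2²+43.2²+20²) = √4132.48 = 64.284


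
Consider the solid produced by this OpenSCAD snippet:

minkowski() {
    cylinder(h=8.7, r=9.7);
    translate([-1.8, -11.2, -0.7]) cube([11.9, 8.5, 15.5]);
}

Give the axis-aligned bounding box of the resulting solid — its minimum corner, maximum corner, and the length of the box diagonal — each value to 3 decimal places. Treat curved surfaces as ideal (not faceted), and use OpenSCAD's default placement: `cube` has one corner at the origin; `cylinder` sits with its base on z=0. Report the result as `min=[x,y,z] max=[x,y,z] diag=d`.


A = translate([-1.8, -11.2, -0.7]) cube([11.9, 8.5, 15.5]) → bbox [-1.8,-11.2,-0.7] .. [10.1,-2.7,14.8]
B = cylinder(h=8.7, r=9.7) → bbox [-9.7,-9.7,0] .. [9.7,9.7,8.7]
lo = A.lo+B.lo = [-1.8-9.7, -11.2-9.7, -0.7+0] = [-11.500,-20.900,-0.700]
hi = A.hi+B.hi = [10.1+9.7, -2.7+9.7, 14.8+8.7] = [19.800,7.000,23.500]
diag = √(31.3²+27.9²+24.2²) = √2343.74 = 48.412

min=[-11.500,-20.900,-0.700] max=[19.800,7.000,23.500] diag=48.412


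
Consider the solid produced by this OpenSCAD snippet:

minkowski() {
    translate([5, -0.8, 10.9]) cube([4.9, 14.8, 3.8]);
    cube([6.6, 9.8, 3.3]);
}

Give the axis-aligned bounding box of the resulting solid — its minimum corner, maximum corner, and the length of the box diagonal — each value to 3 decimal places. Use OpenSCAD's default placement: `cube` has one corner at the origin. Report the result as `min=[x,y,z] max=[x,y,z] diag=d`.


min=[5.000,-0.800,10.900] max=[16.500,23.800,18.000] diag=28.068

A = translate([5, -0.8, 10.9]) cube([4.9, 14.8, 3.8]) → bbox [5,-0.8,10.9] .. [9.9,14,14.7]
B = cube([6.6, 9.8, 3.3]) → bbox [0,0,0] .. [6.6,9.8,3.3]
lo = A.lo+B.lo = [5+0, -0.8+0, 10.9+0] = [5.000,-0.800,10.900]
hi = A.hi+B.hi = [9.9+6.6, 14+9.8, 14.7+3.3] = [16.500,23.800,18.000]
diag = √(11.5²+24.6²+7.1²) = √787.82 = 28.068


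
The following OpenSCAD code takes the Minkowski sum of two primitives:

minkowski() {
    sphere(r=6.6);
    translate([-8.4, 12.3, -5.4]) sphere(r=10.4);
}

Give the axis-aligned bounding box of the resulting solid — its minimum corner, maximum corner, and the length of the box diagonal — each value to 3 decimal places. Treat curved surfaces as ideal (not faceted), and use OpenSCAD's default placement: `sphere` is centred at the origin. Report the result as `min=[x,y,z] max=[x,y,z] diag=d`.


A = translate([-8.4, 12.3, -5.4]) sphere(r=10.4) → bbox [-18.8,1.9,-15.8] .. [2,22.7,5]
B = sphere(r=6.6) → bbox [-6.6,-6.6,-6.6] .. [6.6,6.6,6.6]
lo = A.lo+B.lo = [-18.8-6.6, 1.9-6.6, -15.8-6.6] = [-25.400,-4.700,-22.400]
hi = A.hi+B.hi = [2+6.6, 22.7+6.6, 5+6.6] = [8.600,29.300,11.600]
diag = √(34²+34²+34²) = √3468 = 58.890

min=[-25.400,-4.700,-22.400] max=[8.600,29.300,11.600] diag=58.890


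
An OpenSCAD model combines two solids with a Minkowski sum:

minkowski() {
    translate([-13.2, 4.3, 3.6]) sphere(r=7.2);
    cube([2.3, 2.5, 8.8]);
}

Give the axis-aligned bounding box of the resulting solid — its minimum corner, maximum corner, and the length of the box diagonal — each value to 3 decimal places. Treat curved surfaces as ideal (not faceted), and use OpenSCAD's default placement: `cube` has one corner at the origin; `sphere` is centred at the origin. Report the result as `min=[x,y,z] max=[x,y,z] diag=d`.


min=[-20.400,-2.900,-3.600] max=[-3.700,14.000,19.600] diag=33.208

A = translate([-13.2, 4.3, 3.6]) sphere(r=7.2) → bbox [-20.4,-2.9,-3.6] .. [-6,11.5,10.8]
B = cube([2.3, 2.5, 8.8]) → bbox [0,0,0] .. [2.3,2.5,8.8]
lo = A.lo+B.lo = [-20.4+0, -2.9+0, -3.6+0] = [-20.400,-2.900,-3.600]
hi = A.hi+B.hi = [-6+2.3, 11.5+2.5, 10.8+8.8] = [-3.700,14.000,19.600]
diag = √(16.7²+16.9²+23.2²) = √1102.74 = 33.208


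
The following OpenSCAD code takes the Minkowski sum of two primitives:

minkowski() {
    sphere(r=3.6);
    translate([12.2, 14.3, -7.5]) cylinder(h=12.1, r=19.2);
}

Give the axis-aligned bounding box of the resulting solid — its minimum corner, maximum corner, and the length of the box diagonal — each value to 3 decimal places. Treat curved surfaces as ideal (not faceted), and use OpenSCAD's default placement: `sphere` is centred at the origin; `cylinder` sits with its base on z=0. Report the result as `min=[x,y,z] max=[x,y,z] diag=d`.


min=[-10.600,-8.500,-11.100] max=[35.000,37.100,8.200] diag=67.314

A = translate([12.2, 14.3, -7.5]) cylinder(h=12.1, r=19.2) → bbox [-7,-4.9,-7.5] .. [31.4,33.5,4.6]
B = sphere(r=3.6) → bbox [-3.6,-3.6,-3.6] .. [3.6,3.6,3.6]
lo = A.lo+B.lo = [-7-3.6, -4.9-3.6, -7.5-3.6] = [-10.600,-8.500,-11.100]
hi = A.hi+B.hi = [31.4+3.6, 33.5+3.6, 4.6+3.6] = [35.000,37.100,8.200]
diag = √(45.6²+45.6²+19.3²) = √4531.21 = 67.314


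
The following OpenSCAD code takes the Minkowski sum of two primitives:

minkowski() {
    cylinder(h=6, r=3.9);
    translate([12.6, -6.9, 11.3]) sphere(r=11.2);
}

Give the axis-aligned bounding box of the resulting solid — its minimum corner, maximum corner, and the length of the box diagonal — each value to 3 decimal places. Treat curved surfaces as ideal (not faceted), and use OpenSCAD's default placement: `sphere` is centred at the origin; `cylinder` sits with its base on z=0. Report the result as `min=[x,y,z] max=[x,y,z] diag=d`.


min=[-2.500,-22.000,0.100] max=[27.700,8.200,28.500] diag=51.290

A = translate([12.6, -6.9, 11.3]) sphere(r=11.2) → bbox [1.4,-18.1,0.1] .. [23.8,4.3,22.5]
B = cylinder(h=6, r=3.9) → bbox [-3.9,-3.9,0] .. [3.9,3.9,6]
lo = A.lo+B.lo = [1.4-3.9, -18.1-3.9, 0.1+0] = [-2.500,-22.000,0.100]
hi = A.hi+B.hi = [23.8+3.9, 4.3+3.9, 22.5+6] = [27.700,8.200,28.500]
diag = √(30.2²+30.2²+28.4²) = √2630.64 = 51.290


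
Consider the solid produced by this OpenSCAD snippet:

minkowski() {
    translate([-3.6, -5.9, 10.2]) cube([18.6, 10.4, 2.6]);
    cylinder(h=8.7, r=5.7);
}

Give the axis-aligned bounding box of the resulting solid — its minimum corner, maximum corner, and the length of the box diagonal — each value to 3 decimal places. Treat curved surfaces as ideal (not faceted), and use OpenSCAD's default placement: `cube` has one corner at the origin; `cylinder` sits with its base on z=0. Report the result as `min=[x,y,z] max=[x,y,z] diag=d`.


min=[-9.300,-11.600,10.200] max=[20.700,10.200,21.500] diag=38.768

A = translate([-3.6, -5.9, 10.2]) cube([18.6, 10.4, 2.6]) → bbox [-3.6,-5.9,10.2] .. [15,4.5,12.8]
B = cylinder(h=8.7, r=5.7) → bbox [-5.7,-5.7,0] .. [5.7,5.7,8.7]
lo = A.lo+B.lo = [-3.6-5.7, -5.9-5.7, 10.2+0] = [-9.300,-11.600,10.200]
hi = A.hi+B.hi = [15+5.7, 4.5+5.7, 12.8+8.7] = [20.700,10.200,21.500]
diag = √(30²+21.8²+11.3²) = √1502.93 = 38.768


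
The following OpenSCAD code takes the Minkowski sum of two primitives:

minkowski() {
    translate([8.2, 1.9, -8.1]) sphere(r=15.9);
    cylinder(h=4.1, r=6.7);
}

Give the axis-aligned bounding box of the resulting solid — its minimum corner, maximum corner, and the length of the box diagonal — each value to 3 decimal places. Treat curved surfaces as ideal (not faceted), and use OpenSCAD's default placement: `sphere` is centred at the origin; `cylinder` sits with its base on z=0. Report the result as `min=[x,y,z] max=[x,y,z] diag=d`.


A = translate([8.2, 1.9, -8.1]) sphere(r=15.9) → bbox [-7.7,-14,-24] .. [24.1,17.8,7.8]
B = cylinder(h=4.1, r=6.7) → bbox [-6.7,-6.7,0] .. [6.7,6.7,4.1]
lo = A.lo+B.lo = [-7.7-6.7, -14-6.7, -24+0] = [-14.400,-20.700,-24.000]
hi = A.hi+B.hi = [24.1+6.7, 17.8+6.7, 7.8+4.1] = [30.800,24.500,11.900]
diag = √(45.2²+45.2²+35.9²) = √5374.89 = 73.314

min=[-14.400,-20.700,-24.000] max=[30.800,24.500,11.900] diag=73.314


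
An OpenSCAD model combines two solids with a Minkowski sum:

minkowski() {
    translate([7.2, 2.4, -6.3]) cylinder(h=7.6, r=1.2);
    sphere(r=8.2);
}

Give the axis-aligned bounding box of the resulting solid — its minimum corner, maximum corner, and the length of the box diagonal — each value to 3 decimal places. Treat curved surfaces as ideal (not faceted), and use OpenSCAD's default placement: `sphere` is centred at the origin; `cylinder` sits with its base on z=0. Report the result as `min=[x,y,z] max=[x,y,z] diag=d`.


A = translate([7.2, 2.4, -6.3]) cylinder(h=7.6, r=1.2) → bbox [6,1.2,-6.3] .. [8.4,3.6,1.3]
B = sphere(r=8.2) → bbox [-8.2,-8.2,-8.2] .. [8.2,8.2,8.2]
lo = A.lo+B.lo = [6-8.2, 1.2-8.2, -6.3-8.2] = [-2.200,-7.000,-14.500]
hi = A.hi+B.hi = [8.4+8.2, 3.6+8.2, 1.3+8.2] = [16.600,11.800,9.500]
diag = √(18.8²+18.8²+24²) = √1282.88 = 35.817

min=[-2.200,-7.000,-14.500] max=[16.600,11.800,9.500] diag=35.817


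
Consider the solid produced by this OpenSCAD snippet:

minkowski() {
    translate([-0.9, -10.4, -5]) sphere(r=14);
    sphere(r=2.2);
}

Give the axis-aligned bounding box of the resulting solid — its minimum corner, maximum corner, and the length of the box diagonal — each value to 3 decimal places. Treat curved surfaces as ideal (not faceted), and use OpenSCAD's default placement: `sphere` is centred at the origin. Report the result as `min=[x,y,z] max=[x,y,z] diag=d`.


A = translate([-0.9, -10.4, -5]) sphere(r=14) → bbox [-14.9,-24.4,-19] .. [13.1,3.6,9]
B = sphere(r=2.2) → bbox [-2.2,-2.2,-2.2] .. [2.2,2.2,2.2]
lo = A.lo+B.lo = [-14.9-2.2, -24.4-2.2, -19-2.2] = [-17.100,-26.600,-21.200]
hi = A.hi+B.hi = [13.1+2.2, 3.6+2.2, 9+2.2] = [15.300,5.800,11.200]
diag = √(32.4²+32.4²+32.4²) = √3149.28 = 56.118

min=[-17.100,-26.600,-21.200] max=[15.300,5.800,11.200] diag=56.118


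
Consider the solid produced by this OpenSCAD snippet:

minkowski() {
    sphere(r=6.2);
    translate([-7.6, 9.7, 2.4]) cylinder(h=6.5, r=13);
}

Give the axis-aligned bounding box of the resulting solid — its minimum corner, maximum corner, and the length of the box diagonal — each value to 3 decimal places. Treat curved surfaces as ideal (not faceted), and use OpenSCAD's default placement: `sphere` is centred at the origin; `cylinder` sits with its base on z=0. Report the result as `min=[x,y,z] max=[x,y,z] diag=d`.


A = translate([-7.6, 9.7, 2.4]) cylinder(h=6.5, r=13) → bbox [-20.6,-3.3,2.4] .. [5.4,22.7,8.9]
B = sphere(r=6.2) → bbox [-6.2,-6.2,-6.2] .. [6.2,6.2,6.2]
lo = A.lo+B.lo = [-20.6-6.2, -3.3-6.2, 2.4-6.2] = [-26.800,-9.500,-3.800]
hi = A.hi+B.hi = [5.4+6.2, 22.7+6.2, 8.9+6.2] = [11.600,28.900,15.100]
diag = √(38.4²+38.4²+18.9²) = √3306.33 = 57.501

min=[-26.800,-9.500,-3.800] max=[11.600,28.900,15.100] diag=57.501


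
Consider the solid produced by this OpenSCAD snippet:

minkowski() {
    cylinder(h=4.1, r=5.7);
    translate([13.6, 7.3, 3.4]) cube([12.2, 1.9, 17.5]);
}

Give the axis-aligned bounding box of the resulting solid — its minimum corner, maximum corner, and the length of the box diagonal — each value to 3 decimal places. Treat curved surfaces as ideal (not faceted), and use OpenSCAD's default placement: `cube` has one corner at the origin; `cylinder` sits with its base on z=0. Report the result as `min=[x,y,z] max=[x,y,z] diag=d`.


min=[7.900,1.600,3.400] max=[31.500,14.900,25.000] diag=34.647

A = translate([13.6, 7.3, 3.4]) cube([12.2, 1.9, 17.5]) → bbox [13.6,7.3,3.4] .. [25.8,9.2,20.9]
B = cylinder(h=4.1, r=5.7) → bbox [-5.7,-5.7,0] .. [5.7,5.7,4.1]
lo = A.lo+B.lo = [13.6-5.7, 7.3-5.7, 3.4+0] = [7.900,1.600,3.400]
hi = A.hi+B.hi = [25.8+5.7, 9.2+5.7, 20.9+4.1] = [31.500,14.900,25.000]
diag = √(23.6²+13.3²+21.6²) = √1200.41 = 34.647


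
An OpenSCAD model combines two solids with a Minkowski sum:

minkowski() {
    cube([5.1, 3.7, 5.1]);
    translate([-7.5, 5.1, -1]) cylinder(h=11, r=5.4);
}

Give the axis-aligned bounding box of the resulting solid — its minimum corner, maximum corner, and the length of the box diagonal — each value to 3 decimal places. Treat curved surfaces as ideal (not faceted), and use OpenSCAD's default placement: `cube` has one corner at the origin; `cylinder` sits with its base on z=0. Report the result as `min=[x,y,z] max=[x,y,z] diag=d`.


min=[-12.900,-0.300,-1.000] max=[3.000,14.200,15.100] diag=26.875

A = translate([-7.5, 5.1, -1]) cylinder(h=11, r=5.4) → bbox [-12.9,-0.3,-1] .. [-2.1,10.5,10]
B = cube([5.1, 3.7, 5.1]) → bbox [0,0,0] .. [5.1,3.7,5.1]
lo = A.lo+B.lo = [-12.9+0, -0.3+0, -1+0] = [-12.900,-0.300,-1.000]
hi = A.hi+B.hi = [-2.1+5.1, 10.5+3.7, 10+5.1] = [3.000,14.200,15.100]
diag = √(15.9²+14.5²+16.1²) = √722.27 = 26.875


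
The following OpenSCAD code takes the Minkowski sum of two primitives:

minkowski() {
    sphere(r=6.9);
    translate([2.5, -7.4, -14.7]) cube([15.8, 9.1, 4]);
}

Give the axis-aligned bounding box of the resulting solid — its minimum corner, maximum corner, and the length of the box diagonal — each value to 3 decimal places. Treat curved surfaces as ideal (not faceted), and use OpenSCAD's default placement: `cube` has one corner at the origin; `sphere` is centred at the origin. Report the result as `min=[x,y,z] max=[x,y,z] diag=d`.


A = translate([2.5, -7.4, -14.7]) cube([15.8, 9.1, 4]) → bbox [2.5,-7.4,-14.7] .. [18.3,1.7,-10.7]
B = sphere(r=6.9) → bbox [-6.9,-6.9,-6.9] .. [6.9,6.9,6.9]
lo = A.lo+B.lo = [2.5-6.9, -7.4-6.9, -14.7-6.9] = [-4.400,-14.300,-21.600]
hi = A.hi+B.hi = [18.3+6.9, 1.7+6.9, -10.7+6.9] = [25.200,8.600,-3.800]
diag = √(29.6²+22.9²+17.8²) = √1717.41 = 41.442

min=[-4.400,-14.300,-21.600] max=[25.200,8.600,-3.800] diag=41.442


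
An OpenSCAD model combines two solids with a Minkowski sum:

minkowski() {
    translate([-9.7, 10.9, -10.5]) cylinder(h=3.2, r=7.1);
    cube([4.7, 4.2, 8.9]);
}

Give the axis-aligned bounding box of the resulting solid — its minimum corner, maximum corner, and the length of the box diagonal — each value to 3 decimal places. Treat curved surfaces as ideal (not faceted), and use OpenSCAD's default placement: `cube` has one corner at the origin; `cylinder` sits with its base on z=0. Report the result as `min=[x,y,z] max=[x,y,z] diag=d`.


A = translate([-9.7, 10.9, -10.5]) cylinder(h=3.2, r=7.1) → bbox [-16.8,3.8,-10.5] .. [-2.6,18,-7.3]
B = cube([4.7, 4.2, 8.9]) → bbox [0,0,0] .. [4.7,4.2,8.9]
lo = A.lo+B.lo = [-16.8+0, 3.8+0, -10.5+0] = [-16.800,3.800,-10.500]
hi = A.hi+B.hi = [-2.6+4.7, 18+4.2, -7.3+8.9] = [2.100,22.200,1.600]
diag = √(18.9²+18.4²+12.1²) = √842.18 = 29.020

min=[-16.800,3.800,-10.500] max=[2.100,22.200,1.600] diag=29.020


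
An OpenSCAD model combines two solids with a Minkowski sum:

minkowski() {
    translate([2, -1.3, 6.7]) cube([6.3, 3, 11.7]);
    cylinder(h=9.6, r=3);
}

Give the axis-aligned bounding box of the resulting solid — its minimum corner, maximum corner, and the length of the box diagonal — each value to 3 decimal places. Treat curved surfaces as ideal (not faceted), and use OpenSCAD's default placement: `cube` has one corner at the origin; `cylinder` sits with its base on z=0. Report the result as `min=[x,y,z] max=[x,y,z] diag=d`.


A = translate([2, -1.3, 6.7]) cube([6.3, 3, 11.7]) → bbox [2,-1.3,6.7] .. [8.3,1.7,18.4]
B = cylinder(h=9.6, r=3) → bbox [-3,-3,0] .. [3,3,9.6]
lo = A.lo+B.lo = [2-3, -1.3-3, 6.7+0] = [-1.000,-4.300,6.700]
hi = A.hi+B.hi = [8.3+3, 1.7+3, 18.4+9.6] = [11.300,4.700,28.000]
diag = √(12.3²+9²+21.3²) = √685.98 = 26.191

min=[-1.000,-4.300,6.700] max=[11.300,4.700,28.000] diag=26.191


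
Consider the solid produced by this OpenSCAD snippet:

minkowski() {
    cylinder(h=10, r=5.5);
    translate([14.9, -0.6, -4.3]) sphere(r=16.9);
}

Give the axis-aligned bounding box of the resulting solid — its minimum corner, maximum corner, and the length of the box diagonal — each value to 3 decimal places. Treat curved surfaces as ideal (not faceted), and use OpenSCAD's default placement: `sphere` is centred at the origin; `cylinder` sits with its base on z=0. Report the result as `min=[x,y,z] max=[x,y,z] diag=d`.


min=[-7.500,-23.000,-21.200] max=[37.300,21.800,22.600] diag=77.023

A = translate([14.9, -0.6, -4.3]) sphere(r=16.9) → bbox [-2,-17.5,-21.2] .. [31.8,16.3,12.6]
B = cylinder(h=10, r=5.5) → bbox [-5.5,-5.5,0] .. [5.5,5.5,10]
lo = A.lo+B.lo = [-2-5.5, -17.5-5.5, -21.2+0] = [-7.500,-23.000,-21.200]
hi = A.hi+B.hi = [31.8+5.5, 16.3+5.5, 12.6+10] = [37.300,21.800,22.600]
diag = √(44.8²+44.8²+43.8²) = √5932.52 = 77.023


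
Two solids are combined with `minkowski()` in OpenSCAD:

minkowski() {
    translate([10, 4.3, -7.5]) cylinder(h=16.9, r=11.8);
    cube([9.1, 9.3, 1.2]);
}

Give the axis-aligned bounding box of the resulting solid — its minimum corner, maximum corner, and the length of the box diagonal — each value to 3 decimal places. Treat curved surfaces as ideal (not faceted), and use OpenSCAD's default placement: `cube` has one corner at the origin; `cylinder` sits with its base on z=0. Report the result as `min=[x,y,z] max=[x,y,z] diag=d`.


min=[-1.800,-7.500,-7.500] max=[30.900,25.400,10.600] diag=49.793

A = translate([10, 4.3, -7.5]) cylinder(h=16.9, r=11.8) → bbox [-1.8,-7.5,-7.5] .. [21.8,16.1,9.4]
B = cube([9.1, 9.3, 1.2]) → bbox [0,0,0] .. [9.1,9.3,1.2]
lo = A.lo+B.lo = [-1.8+0, -7.5+0, -7.5+0] = [-1.800,-7.500,-7.500]
hi = A.hi+B.hi = [21.8+9.1, 16.1+9.3, 9.4+1.2] = [30.900,25.400,10.600]
diag = √(32.7²+32.9²+18.1²) = √2479.31 = 49.793


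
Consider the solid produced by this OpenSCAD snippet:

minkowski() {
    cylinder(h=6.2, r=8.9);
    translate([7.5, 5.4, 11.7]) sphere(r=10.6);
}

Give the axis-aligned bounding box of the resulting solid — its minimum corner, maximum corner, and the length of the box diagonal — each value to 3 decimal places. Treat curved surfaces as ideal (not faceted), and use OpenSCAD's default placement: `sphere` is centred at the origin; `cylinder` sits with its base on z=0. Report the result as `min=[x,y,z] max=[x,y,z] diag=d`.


A = translate([7.5, 5.4, 11.7]) sphere(r=10.6) → bbox [-3.1,-5.2,1.1] .. [18.1,16,22.3]
B = cylinder(h=6.2, r=8.9) → bbox [-8.9,-8.9,0] .. [8.9,8.9,6.2]
lo = A.lo+B.lo = [-3.1-8.9, -5.2-8.9, 1.1+0] = [-12.000,-14.100,1.100]
hi = A.hi+B.hi = [18.1+8.9, 16+8.9, 22.3+6.2] = [27.000,24.900,28.500]
diag = √(39²+39²+27.4²) = √3792.76 = 61.585

min=[-12.000,-14.100,1.100] max=[27.000,24.900,28.500] diag=61.585


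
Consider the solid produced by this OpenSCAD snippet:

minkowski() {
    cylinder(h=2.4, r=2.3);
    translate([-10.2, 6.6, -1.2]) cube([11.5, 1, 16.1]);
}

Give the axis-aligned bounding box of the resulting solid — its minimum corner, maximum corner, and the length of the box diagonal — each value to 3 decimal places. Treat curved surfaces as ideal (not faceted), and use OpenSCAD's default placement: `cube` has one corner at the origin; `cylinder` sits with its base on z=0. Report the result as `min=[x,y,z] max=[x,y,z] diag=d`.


A = translate([-10.2, 6.6, -1.2]) cube([11.5, 1, 16.1]) → bbox [-10.2,6.6,-1.2] .. [1.3,7.6,14.9]
B = cylinder(h=2.4, r=2.3) → bbox [-2.3,-2.3,0] .. [2.3,2.3,2.4]
lo = A.lo+B.lo = [-10.2-2.3, 6.6-2.3, -1.2+0] = [-12.500,4.300,-1.200]
hi = A.hi+B.hi = [1.3+2.3, 7.6+2.3, 14.9+2.4] = [3.600,9.900,17.300]
diag = √(16.1²+5.6²+18.5²) = √632.82 = 25.156

min=[-12.500,4.300,-1.200] max=[3.600,9.900,17.300] diag=25.156


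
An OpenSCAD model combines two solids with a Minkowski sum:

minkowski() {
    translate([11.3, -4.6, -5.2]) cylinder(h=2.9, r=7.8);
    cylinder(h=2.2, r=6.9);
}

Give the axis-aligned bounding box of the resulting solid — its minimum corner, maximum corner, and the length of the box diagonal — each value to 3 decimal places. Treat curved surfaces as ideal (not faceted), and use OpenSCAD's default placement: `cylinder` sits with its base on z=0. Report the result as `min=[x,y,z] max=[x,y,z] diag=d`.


min=[-3.400,-19.300,-5.200] max=[26.000,10.100,-0.100] diag=41.889

A = translate([11.3, -4.6, -5.2]) cylinder(h=2.9, r=7.8) → bbox [3.5,-12.4,-5.2] .. [19.1,3.2,-2.3]
B = cylinder(h=2.2, r=6.9) → bbox [-6.9,-6.9,0] .. [6.9,6.9,2.2]
lo = A.lo+B.lo = [3.5-6.9, -12.4-6.9, -5.2+0] = [-3.400,-19.300,-5.200]
hi = A.hi+B.hi = [19.1+6.9, 3.2+6.9, -2.3+2.2] = [26.000,10.100,-0.100]
diag = √(29.4²+29.4²+5.1²) = √1754.73 = 41.889


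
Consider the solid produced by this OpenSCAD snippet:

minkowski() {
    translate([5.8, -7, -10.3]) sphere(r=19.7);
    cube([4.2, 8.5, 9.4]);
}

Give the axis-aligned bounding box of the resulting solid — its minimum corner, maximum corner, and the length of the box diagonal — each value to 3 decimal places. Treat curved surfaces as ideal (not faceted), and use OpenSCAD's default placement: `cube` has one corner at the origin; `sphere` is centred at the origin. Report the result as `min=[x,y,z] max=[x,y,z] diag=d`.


min=[-13.900,-26.700,-30.000] max=[29.700,21.200,18.800] diag=81.098

A = translate([5.8, -7, -10.3]) sphere(r=19.7) → bbox [-13.9,-26.7,-30] .. [25.5,12.7,9.4]
B = cube([4.2, 8.5, 9.4]) → bbox [0,0,0] .. [4.2,8.5,9.4]
lo = A.lo+B.lo = [-13.9+0, -26.7+0, -30+0] = [-13.900,-26.700,-30.000]
hi = A.hi+B.hi = [25.5+4.2, 12.7+8.5, 9.4+9.4] = [29.700,21.200,18.800]
diag = √(43.6²+47.9²+48.8²) = √6576.81 = 81.098


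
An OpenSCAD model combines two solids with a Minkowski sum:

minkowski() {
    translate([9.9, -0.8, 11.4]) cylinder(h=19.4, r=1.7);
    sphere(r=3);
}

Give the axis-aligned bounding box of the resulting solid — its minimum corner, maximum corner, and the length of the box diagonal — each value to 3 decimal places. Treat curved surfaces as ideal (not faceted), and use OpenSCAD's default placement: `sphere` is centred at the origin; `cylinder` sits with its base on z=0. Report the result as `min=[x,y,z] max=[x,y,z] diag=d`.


min=[5.200,-5.500,8.400] max=[14.600,3.900,33.800] diag=28.668

A = translate([9.9, -0.8, 11.4]) cylinder(h=19.4, r=1.7) → bbox [8.2,-2.5,11.4] .. [11.6,0.9,30.8]
B = sphere(r=3) → bbox [-3,-3,-3] .. [3,3,3]
lo = A.lo+B.lo = [8.2-3, -2.5-3, 11.4-3] = [5.200,-5.500,8.400]
hi = A.hi+B.hi = [11.6+3, 0.9+3, 30.8+3] = [14.600,3.900,33.800]
diag = √(9.4²+9.4²+25.4²) = √821.88 = 28.668


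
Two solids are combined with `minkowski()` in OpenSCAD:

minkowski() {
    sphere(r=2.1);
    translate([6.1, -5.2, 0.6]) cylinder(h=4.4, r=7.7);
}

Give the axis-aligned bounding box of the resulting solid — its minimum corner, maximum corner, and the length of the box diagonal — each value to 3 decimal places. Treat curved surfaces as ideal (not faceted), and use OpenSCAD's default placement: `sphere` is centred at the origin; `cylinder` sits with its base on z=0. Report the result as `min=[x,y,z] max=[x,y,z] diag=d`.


min=[-3.700,-15.000,-1.500] max=[15.900,4.600,7.100] diag=29.022

A = translate([6.1, -5.2, 0.6]) cylinder(h=4.4, r=7.7) → bbox [-1.6,-12.9,0.6] .. [13.8,2.5,5]
B = sphere(r=2.1) → bbox [-2.1,-2.1,-2.1] .. [2.1,2.1,2.1]
lo = A.lo+B.lo = [-1.6-2.1, -12.9-2.1, 0.6-2.1] = [-3.700,-15.000,-1.500]
hi = A.hi+B.hi = [13.8+2.1, 2.5+2.1, 5+2.1] = [15.900,4.600,7.100]
diag = √(19.6²+19.6²+8.6²) = √842.28 = 29.022


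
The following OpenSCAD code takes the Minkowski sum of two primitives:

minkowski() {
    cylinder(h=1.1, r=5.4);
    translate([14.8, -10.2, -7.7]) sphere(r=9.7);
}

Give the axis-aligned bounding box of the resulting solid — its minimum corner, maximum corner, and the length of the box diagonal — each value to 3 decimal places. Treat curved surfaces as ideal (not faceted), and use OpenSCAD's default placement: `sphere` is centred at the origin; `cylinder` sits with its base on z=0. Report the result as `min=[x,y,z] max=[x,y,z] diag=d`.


A = translate([14.8, -10.2, -7.7]) sphere(r=9.7) → bbox [5.1,-19.9,-17.4] .. [24.5,-0.5,2]
B = cylinder(h=1.1, r=5.4) → bbox [-5.4,-5.4,0] .. [5.4,5.4,1.1]
lo = A.lo+B.lo = [5.1-5.4, -19.9-5.4, -17.4+0] = [-0.300,-25.300,-17.400]
hi = A.hi+B.hi = [24.5+5.4, -0.5+5.4, 2+1.1] = [29.900,4.900,3.100]
diag = √(30.2²+30.2²+20.5²) = √2244.33 = 47.374

min=[-0.300,-25.300,-17.400] max=[29.900,4.900,3.100] diag=47.374


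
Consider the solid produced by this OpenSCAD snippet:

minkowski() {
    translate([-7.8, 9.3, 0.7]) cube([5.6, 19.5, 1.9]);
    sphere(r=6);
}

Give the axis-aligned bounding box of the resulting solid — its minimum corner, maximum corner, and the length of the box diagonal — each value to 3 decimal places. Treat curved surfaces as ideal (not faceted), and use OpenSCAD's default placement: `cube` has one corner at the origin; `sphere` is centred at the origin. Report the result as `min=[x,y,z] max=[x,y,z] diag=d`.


A = translate([-7.8, 9.3, 0.7]) cube([5.6, 19.5, 1.9]) → bbox [-7.8,9.3,0.7] .. [-2.2,28.8,2.6]
B = sphere(r=6) → bbox [-6,-6,-6] .. [6,6,6]
lo = A.lo+B.lo = [-7.8-6, 9.3-6, 0.7-6] = [-13.800,3.300,-5.300]
hi = A.hi+B.hi = [-2.2+6, 28.8+6, 2.6+6] = [3.800,34.800,8.600]
diag = √(17.6²+31.5²+13.9²) = √1495.22 = 38.668

min=[-13.800,3.300,-5.300] max=[3.800,34.800,8.600] diag=38.668


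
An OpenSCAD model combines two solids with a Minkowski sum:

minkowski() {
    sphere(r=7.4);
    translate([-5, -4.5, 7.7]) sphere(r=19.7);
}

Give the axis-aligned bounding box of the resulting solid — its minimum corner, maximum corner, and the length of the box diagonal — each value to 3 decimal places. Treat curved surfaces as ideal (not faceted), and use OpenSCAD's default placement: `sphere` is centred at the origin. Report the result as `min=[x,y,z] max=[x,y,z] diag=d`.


A = translate([-5, -4.5, 7.7]) sphere(r=19.7) → bbox [-24.7,-24.2,-12] .. [14.7,15.2,27.4]
B = sphere(r=7.4) → bbox [-7.4,-7.4,-7.4] .. [7.4,7.4,7.4]
lo = A.lo+B.lo = [-24.7-7.4, -24.2-7.4, -12-7.4] = [-32.100,-31.600,-19.400]
hi = A.hi+B.hi = [14.7+7.4, 15.2+7.4, 27.4+7.4] = [22.100,22.600,34.800]
diag = √(54.2²+54.2²+54.2²) = √8812.92 = 93.877

min=[-32.100,-31.600,-19.400] max=[22.100,22.600,34.800] diag=93.877


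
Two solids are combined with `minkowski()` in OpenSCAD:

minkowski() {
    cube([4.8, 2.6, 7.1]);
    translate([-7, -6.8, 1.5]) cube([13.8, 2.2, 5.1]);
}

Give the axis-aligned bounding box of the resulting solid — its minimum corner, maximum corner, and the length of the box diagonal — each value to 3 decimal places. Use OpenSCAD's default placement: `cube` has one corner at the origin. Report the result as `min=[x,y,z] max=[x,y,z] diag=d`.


A = translate([-7, -6.8, 1.5]) cube([13.8, 2.2, 5.1]) → bbox [-7,-6.8,1.5] .. [6.8,-4.6,6.6]
B = cube([4.8, 2.6, 7.1]) → bbox [0,0,0] .. [4.8,2.6,7.1]
lo = A.lo+B.lo = [-7+0, -6.8+0, 1.5+0] = [-7.000,-6.800,1.500]
hi = A.hi+B.hi = [6.8+4.8, -4.6+2.6, 6.6+7.1] = [11.600,-2.000,13.700]
diag = √(18.6²+4.8²+12.2²) = √517.84 = 22.756

min=[-7.000,-6.800,1.500] max=[11.600,-2.000,13.700] diag=22.756
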